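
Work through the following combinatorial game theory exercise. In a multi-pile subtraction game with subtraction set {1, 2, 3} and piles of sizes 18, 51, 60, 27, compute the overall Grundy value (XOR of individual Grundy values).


Subtraction set: {1, 2, 3}
For this subtraction set, G(n) = n mod 4 (period = max + 1 = 4).
Pile 1 (size 18): G(18) = 18 mod 4 = 2
Pile 2 (size 51): G(51) = 51 mod 4 = 3
Pile 3 (size 60): G(60) = 60 mod 4 = 0
Pile 4 (size 27): G(27) = 27 mod 4 = 3
Total Grundy value = XOR of all: 2 XOR 3 XOR 0 XOR 3 = 2

2


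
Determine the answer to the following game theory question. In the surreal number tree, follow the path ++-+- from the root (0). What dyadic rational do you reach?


Sign expansion: ++-+-
Rule: track bounds (lo, hi), initially (-inf, +inf). On '+', the current value becomes lo and we move to the simplest number in (value, hi): value + 1 if hi = +inf, otherwise the midpoint (value + hi)/2. On '-', the current value becomes hi and we move to value - 1 if lo = -inf, otherwise the midpoint (lo + value)/2.
Start at 0.
Step 1: sign = +, move right. Bounds: (0, +inf). Value = 1
Step 2: sign = +, move right. Bounds: (1, +inf). Value = 2
Step 3: sign = -, move left. Bounds: (1, 2). Value = 3/2
Step 4: sign = +, move right. Bounds: (3/2, 2). Value = 7/4
Step 5: sign = -, move left. Bounds: (3/2, 7/4). Value = 13/8
The surreal number with sign expansion ++-+- is 13/8.

13/8


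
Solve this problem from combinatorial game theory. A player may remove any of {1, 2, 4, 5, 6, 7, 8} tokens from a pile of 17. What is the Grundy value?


The subtraction set is S = {1, 2, 4, 5, 6, 7, 8}.
G(k) = mex{ G(k - s) : s in S, s <= k }. We compute iteratively: G(0) = 0.
G(1) = mex({0}) = 1
G(2) = mex({0, 1}) = 2
G(3) = mex({1, 2}) = 0
G(4) = mex({0, 2}) = 1
G(5) = mex({0, 1}) = 2
G(6) = mex({0, 1, 2}) = 3
G(7) = mex({0, 1, 2, 3}) = 4
G(8) = mex({0, 1, 2, 3, 4}) = 5
G(9) = mex({0, 1, 2, 4, 5}) = 3
G(10) = mex({0, 1, 2, 3, 5}) = 4
G(11) = mex({0, 1, 2, 3, 4}) = 5
G(12) = mex({1, 2, 3, 4, 5}) = 0
G(13) = mex({0, 2, 3, 4, 5}) = 1
G(14) = mex({0, 1, 3, 4, 5}) = 2
G(15) = mex({1, 2, 3, 4, 5}) = 0
G(16) = mex({0, 2, 3, 4, 5}) = 1
G(17) = mex({0, 1, 3, 4, 5}) = 2
Therefore G(17) = 2.

2


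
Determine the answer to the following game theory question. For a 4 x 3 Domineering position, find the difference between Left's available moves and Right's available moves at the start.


Board is 4 x 3 (rows x cols).
Left (vertical) placements: (rows-1) * cols = 3 * 3 = 9
Right (horizontal) placements: rows * (cols-1) = 4 * 2 = 8
Advantage = Left - Right = 9 - 8 = 1

1


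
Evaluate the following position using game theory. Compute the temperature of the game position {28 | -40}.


The game is {28 | -40}, a switch {a | b} with numbers a > b.
Cooling {a | b} by t gives {a - t | b + t}, which stops being hot when a - t = b + t, i.e. at t = (a - b)/2. So the temperature of a switch is (a - b)/2.
Temperature = (Left option - Right option) / 2
= (28 - (-40)) / 2
= 68 / 2
= 34

34


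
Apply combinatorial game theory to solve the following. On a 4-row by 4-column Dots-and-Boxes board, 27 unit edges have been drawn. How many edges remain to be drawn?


Grid: 4 x 4 boxes, i.e. 5 rows and 5 columns of dots.
Horizontal edges: (rows + 1) * cols = 5 * 4 = 20
Vertical edges: rows * (cols + 1) = 4 * 5 = 20
Total edges: 20 + 20 = 40
Edges drawn: 27
Remaining: 40 - 27 = 13

13


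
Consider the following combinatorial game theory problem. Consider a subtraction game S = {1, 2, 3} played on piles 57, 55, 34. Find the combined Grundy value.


Subtraction set: {1, 2, 3}
For this subtraction set, G(n) = n mod 4 (period = max + 1 = 4).
Pile 1 (size 57): G(57) = 57 mod 4 = 1
Pile 2 (size 55): G(55) = 55 mod 4 = 3
Pile 3 (size 34): G(34) = 34 mod 4 = 2
Total Grundy value = XOR of all: 1 XOR 3 XOR 2 = 0

0


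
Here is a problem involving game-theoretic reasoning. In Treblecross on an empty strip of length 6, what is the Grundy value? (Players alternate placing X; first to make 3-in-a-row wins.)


Treblecross: place X on empty cells; 3-in-a-row wins.
Playing within two cells of an existing X lets the opponent win at once, so sensible play treats the cells i-2..i+2 around each X as dead. The player left with no safe cell loses, so this is a normal-play take-away game on strips of safe cells.
Placing X at cell i (0-indexed) of a strip of k safe cells leaves independent strips of sizes max(0, i-2) and max(0, k-i-3). Hence G(k) = mex{ G(max(0,i-2)) XOR G(max(0,k-i-3)) : 0 <= i < k }, with G(0) = 0.
G(1): splits (0,0):0^0=0 -> mex({0}) = 1
G(2): splits (0,0):0^0=0 -> mex({0}) = 1
G(3): splits (0,0):0^0=0 -> mex({0}) = 1
G(4): splits (0,1):0^1=1 (0,0):0^0=0 -> mex({0, 1}) = 2
G(5): splits (0,2):0^1=1 (0,1):0^1=1 (0,0):0^0=0 -> mex({0, 1}) = 2
G(6) = mex({1}) = 0
Therefore G(6) = 0.

0


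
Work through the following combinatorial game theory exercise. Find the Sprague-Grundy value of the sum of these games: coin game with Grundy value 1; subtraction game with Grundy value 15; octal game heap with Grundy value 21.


By the Sprague-Grundy theorem, the Grundy value of a sum of games is the XOR of individual Grundy values.
coin game: Grundy value = 1. Running XOR: 0 XOR 1 = 1
subtraction game: Grundy value = 15. Running XOR: 1 XOR 15 = 14
octal game heap: Grundy value = 21. Running XOR: 14 XOR 21 = 27
The combined Grundy value is 27.

27


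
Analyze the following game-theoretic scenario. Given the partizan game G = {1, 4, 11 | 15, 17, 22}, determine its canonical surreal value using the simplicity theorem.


Left options: {1, 4, 11}, max = 11
Right options: {15, 17, 22}, min = 15
All options are numbers and max(Left) < min(Right), so by the simplicity theorem the value is the simplest (earliest-born) number strictly between 11 and 15.
Integers 12 through 14 all lie strictly between 11 and 15.
Among integers, the simplest (lowest birthday = smallest |n|; 0 is born on day 0, +-n on day n) is 12.
No non-integer in the interval can be simpler: if x is a non-integer in the interval, then floor(x) or ceil(x) also lies in the interval (the interval contains an integer), and both are proper prefixes of x's sign expansion, i.e. born earlier. So the game value is 12.
Game value = 12

12


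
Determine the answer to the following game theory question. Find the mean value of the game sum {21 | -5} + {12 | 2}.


G1 = {21 | -5}, G2 = {12 | 2}
Each is a switch {a | b} with numbers a > b; its mean value is (a + b)/2, and mean value is additive over game sums: m(G1 + G2) = m(G1) + m(G2).
Mean of G1 = (21 + (-5))/2 = 16/2 = 8
Mean of G2 = (12 + (2))/2 = 14/2 = 7
Mean of G1 + G2 = 8 + 7 = 15

15


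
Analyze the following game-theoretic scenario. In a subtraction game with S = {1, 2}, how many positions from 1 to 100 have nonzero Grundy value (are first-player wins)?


Subtraction set S = {1, 2}, so G(n) = n mod 3.
G(n) = 0 when n is a multiple of 3.
Multiples of 3 in [1, 100]: 33
N-positions (nonzero Grundy) = 100 - 33 = 67

67


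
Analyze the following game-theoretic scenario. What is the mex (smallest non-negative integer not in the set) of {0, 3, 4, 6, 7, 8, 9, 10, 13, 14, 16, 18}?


Set = {0, 3, 4, 6, 7, 8, 9, 10, 13, 14, 16, 18}
0 is in the set.
1 is NOT in the set. This is the mex.
mex = 1

1


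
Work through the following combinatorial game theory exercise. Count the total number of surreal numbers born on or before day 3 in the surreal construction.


Day 0: {|} = 0 is born. Count = 1.
Day n: the number of surreal numbers born by day n is 2^(n+1) - 1.
By day 0: 2^1 - 1 = 1
By day 1: 2^2 - 1 = 3
By day 2: 2^3 - 1 = 7
By day 3: 2^4 - 1 = 15
By day 3: 15 surreal numbers.

15


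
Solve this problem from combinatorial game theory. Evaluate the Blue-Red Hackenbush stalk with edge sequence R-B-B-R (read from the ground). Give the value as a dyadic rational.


Edges (from ground): R-B-B-R
By Berlekamp's sign-expansion rule, a Blue-Red Hackenbush stalk has the value of the surreal number whose sign sequence is the edge sequence with B -> + and R -> -.
Sign sequence: -++-
Trace the sign expansion in the surreal number tree, starting from 0:
Edge 1: R (sign -) -> bounds (-inf, 0), value = -1
Edge 2: B (sign +) -> bounds (-1, 0), value = -1/2
Edge 3: B (sign +) -> bounds (-1/2, 0), value = -1/4
Edge 4: R (sign -) -> bounds (-1/2, -1/4), value = -3/8
Game value = -3/8

-3/8


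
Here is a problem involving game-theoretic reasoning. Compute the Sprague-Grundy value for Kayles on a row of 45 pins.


Kayles: a move removes 1 or 2 adjacent pins from a contiguous row.
Removing pins from a row of k leaves two independent rows (a, b) with a + b = k - 1 (one pin) or a + b = k - 2 (two pins); an end removal gives a = 0.
By Sprague-Grundy, G(k) = mex{ G(a) XOR G(b) } over all these splits. G(0) = 0.
G(1): splits (0,0):0^0=0 -> mex({0}) = 1
G(2): splits (0,1):0^1=1 (0,0):0^0=0 -> mex({0, 1}) = 2
G(3): splits (0,2):0^2=2 (1,1):1^1=0 (0,1):0^1=1 -> mex({0, 1, 2}) = 3
G(4): splits (0,3):0^3=3 (1,2):1^2=3 (0,2):0^2=2 (1,1):1^1=0 -> mex({0, 2, 3}) = 1
G(5): splits (0,4):0^1=1 (1,3):1^3=2 (2,2):2^2=0 (0,3):0^3=3 (1,2):1^2=3 -> mex({0, 1, 2, 3}) = 4
G(6) = mex({0, 1, 2, 4}) = 3
G(7) = mex({0, 1, 3, 4, 5}) = 2
G(8) = mex({0, 2, 3, 5, 6}) = 1
G(9) = mex({0, 1, 2, 3, 6, 7}) = 4
G(10) = mex({0, 1, 3, 4, 5, 7}) = 2
G(11) = mex({0, 1, 2, 3, 4, 5}) = 6
G(12) = mex({0, 1, 2, 3, 5, 6, 7}) = 4
G(13) = mex({0, 2, 3, 4, 6, 7}) = 1
G(14) = mex({0, 1, 4, 5, 6, 7}) = 2
G(15) = mex({0, 1, 2, 3, 4, 5, 6}) = 7
G(16) = mex({0, 2, 3, 5, 6, 7}) = 1
G(17) = mex({0, 1, 2, 3, 5, 6, 7}) = 4
G(18) = mex({0, 1, 2, 4, 5, 6}) = 3
G(19) = mex({0, 1, 3, 4, 5, 7}) = 2
G(20) = mex({0, 2, 3, 4, 5, 6, 7}) = 1
G(21) = mex({0, 1, 2, 3, 5, 6, 7}) = 4
G(22) = mex({0, 1, 2, 3, 4, 5, 7}) = 6
G(23) = mex({0, 1, 2, 3, 4, 5, 6}) = 7
G(24) = mex({0, 1, 2, 3, 5, 6, 7}) = 4
G(25) = mex({0, 2, 3, 4, 6, 7}) = 1
G(26) = mex({0, 1, 3, 4, 5, 6, 7}) = 2
G(27) = mex({0, 1, 2, 3, 4, 5, 6, 7}) = 8
G(28) = mex({0, 1, 2, 3, 4, 6, 7, 8}) = 5
G(29) = mex({0, 1, 2, 3, 5, 6, 7, 8, 9}) = 4
G(30) = mex({0, 1, 2, 3, 4, 5, 6, 9, 10}) = 7
G(31) = mex({0, 1, 3, 4, 5, 7, 10, 11}) = 2
G(32) = mex({0, 2, 3, 4, 5, 6, 7, 9, 11}) = 1
G(33) = mex({0, 1, 2, 3, 4, 5, 6, 7, 9, 12}) = 8
G(34) = mex({0, 1, 2, 3, 4, 5, 7, 8, 11, 12}) = 6
G(35) = mex({0, 1, 2, 3, 4, 5, 6, 8, 9, 10, 11}) = 7
G(36) = mex({0, 1, 2, 3, 5, 6, 7, 9, 10}) = 4
G(37) = mex({0, 2, 3, 4, 6, 7, 9, 10, 11, 12}) = 1
G(38) = mex({0, 1, 3, 4, 5, 6, 7, 9, 10, 11, 12}) = 2
G(39) = mex({0, 1, 2, 4, 5, 6, 7, 9, 10, 12, 14}) = 3
G(40) = mex({0, 2, 3, 4, 6, 7, 11, 12, 14}) = 1
G(41) = mex({0, 1, 2, 3, 5, 6, 7, 9, 10, 11, 12}) = 4
G(42) = mex({0, 1, 2, 3, 4, 5, 6, 9, 10}) = 7
G(43) = mex({0, 1, 3, 4, 5, 7, 9, 10, 12, 15}) = 2
G(44) = mex({0, 2, 3, 4, 5, 6, 7, 9, 10, 12, 15}) = 1
G(45) = mex({0, 1, 2, 3, 4, 5, 6, 7, 9, 10, 12, 14}) = 8
Therefore G(45) = 8.

8


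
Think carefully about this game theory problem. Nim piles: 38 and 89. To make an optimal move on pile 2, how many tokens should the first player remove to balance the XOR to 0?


Piles: 38 and 89
Current XOR: 38 XOR 89 = 127 (non-zero, so this is an N-position).
To make the XOR zero, we need to find a move that balances the piles.
For pile 2 (size 89): target = 89 XOR 127 = 38
We reduce pile 2 from 89 to 38.
Tokens removed: 89 - 38 = 51
Verification: 38 XOR 38 = 0

51


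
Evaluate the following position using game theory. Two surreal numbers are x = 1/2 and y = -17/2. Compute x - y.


x = 1/2, y = -17/2
Converting to common denominator: 2
x = 1/2, y = -17/2
x - y = 1/2 - -17/2 = 9

9


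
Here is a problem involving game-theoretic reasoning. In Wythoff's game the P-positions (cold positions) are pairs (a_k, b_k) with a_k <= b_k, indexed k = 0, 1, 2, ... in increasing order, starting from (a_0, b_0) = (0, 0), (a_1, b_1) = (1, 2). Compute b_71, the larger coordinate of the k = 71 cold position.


By Wythoff's theorem, a_k = floor(k * phi) and b_k = floor(k * phi^2) = a_k + k, where phi = (1 + sqrt(5))/2 is the golden ratio.
phi = (1 + sqrt(5))/2 = 1.618034
phi^2 = phi + 1 = 2.618034
k = 71
k * phi^2 = 71 * 2.618034 = 185.880413
b_71 = floor(k * phi^2) = 185 (check: a_71 + k = 114 + 71 = 185)

185


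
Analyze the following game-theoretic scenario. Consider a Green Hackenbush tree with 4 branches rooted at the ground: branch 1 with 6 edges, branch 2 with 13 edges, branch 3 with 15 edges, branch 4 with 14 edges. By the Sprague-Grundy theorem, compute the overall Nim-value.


The tree has 4 branches from the ground vertex.
In Green Hackenbush, the Nim-value of a simple path of length k is k.
Branch 1: length 6, Nim-value = 6
Branch 2: length 13, Nim-value = 13
Branch 3: length 15, Nim-value = 15
Branch 4: length 14, Nim-value = 14
Total Nim-value = XOR of all branch values:
0 XOR 6 = 6
6 XOR 13 = 11
11 XOR 15 = 4
4 XOR 14 = 10
Nim-value of the tree = 10

10


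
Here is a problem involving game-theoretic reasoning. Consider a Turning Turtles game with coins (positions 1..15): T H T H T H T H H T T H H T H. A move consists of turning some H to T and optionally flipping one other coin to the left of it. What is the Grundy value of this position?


Coins: T H T H T H T H H T T H H T H
Key fact: a single head at position k behaves exactly like a Nim heap of size k (turning it to T and optionally flipping a coin at j < k corresponds to moving the heap from k to j, or to 0), and heads combine as a disjunctive sum (two heads at the same place would cancel, matching j XOR j = 0). So the Nim-value is the XOR of the 1-indexed positions of the heads.
Face-up positions (1-indexed): [2, 4, 6, 8, 9, 12, 13, 15]
XOR 0 with 2: 0 XOR 2 = 2
XOR 2 with 4: 2 XOR 4 = 6
XOR 6 with 6: 6 XOR 6 = 0
XOR 0 with 8: 0 XOR 8 = 8
XOR 8 with 9: 8 XOR 9 = 1
XOR 1 with 12: 1 XOR 12 = 13
XOR 13 with 13: 13 XOR 13 = 0
XOR 0 with 15: 0 XOR 15 = 15
Nim-value = 15

15


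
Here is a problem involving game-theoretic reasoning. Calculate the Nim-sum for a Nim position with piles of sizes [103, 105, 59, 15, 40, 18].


We need the XOR (exclusive or) of all pile sizes.
After XOR-ing pile 1 (size 103): 0 XOR 103 = 103
After XOR-ing pile 2 (size 105): 103 XOR 105 = 14
After XOR-ing pile 3 (size 59): 14 XOR 59 = 53
After XOR-ing pile 4 (size 15): 53 XOR 15 = 58
After XOR-ing pile 5 (size 40): 58 XOR 40 = 18
After XOR-ing pile 6 (size 18): 18 XOR 18 = 0
The Nim-value of this position is 0.

0


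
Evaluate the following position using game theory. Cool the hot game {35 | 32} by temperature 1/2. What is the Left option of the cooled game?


Original game: {35 | 32} (a switch {a | b} with a > b).
Cooling by t (for t below the temperature (a - b)/2 = 3/2) taxes each move by t: {a | b} cooled by t is {a - t | b + t}.
Cooling amount: t = 1/2
Cooled Left option: 35 - 1/2 = 69/2
Cooled Right option: 32 + 1/2 = 65/2
Cooled game: {69/2 | 65/2}
Left option = 69/2

69/2


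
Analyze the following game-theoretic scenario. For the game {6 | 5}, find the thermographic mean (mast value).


Game = {6 | 5}, a switch {a | b} with numbers a > b.
Its thermograph has left wall a - t and right wall b + t, which meet at t = (a - b)/2, where both equal (a + b)/2. So the mast (mean value) is at (a + b)/2.
Mean = (6 + (5))/2 = 11/2 = 11/2

11/2


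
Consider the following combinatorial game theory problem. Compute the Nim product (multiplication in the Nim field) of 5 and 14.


Nim multiplication is bilinear over XOR: (u XOR v) * w = (u*w) XOR (v*w).
So we split each operand into its bit components and XOR the pairwise Nim products.
5 = 1 + 4 (as XOR of powers of 2).
14 = 2 + 4 + 8 (as XOR of powers of 2).
Using the standard Nim-product table on single bits:
  2*2 = 3,   2*4 = 8,   2*8 = 12,
  4*4 = 6,   4*8 = 11,  8*8 = 13,
and  1*x = x (identity), k*l = l*k (commutative).
Pairwise Nim products:
  1 * 2 = 2
  1 * 4 = 4
  1 * 8 = 8
  4 * 2 = 8
  4 * 4 = 6
  4 * 8 = 11
XOR them: 2 XOR 4 XOR 8 XOR 8 XOR 6 XOR 11 = 11.
Result: 5 * 14 = 11 (in Nim).

11


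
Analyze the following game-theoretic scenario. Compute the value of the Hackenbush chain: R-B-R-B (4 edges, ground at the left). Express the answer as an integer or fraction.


Edges (from ground): R-B-R-B
By Berlekamp's sign-expansion rule, a Blue-Red Hackenbush stalk has the value of the surreal number whose sign sequence is the edge sequence with B -> + and R -> -.
Sign sequence: -+-+
Trace the sign expansion in the surreal number tree, starting from 0:
Edge 1: R (sign -) -> bounds (-inf, 0), value = -1
Edge 2: B (sign +) -> bounds (-1, 0), value = -1/2
Edge 3: R (sign -) -> bounds (-1, -1/2), value = -3/4
Edge 4: B (sign +) -> bounds (-3/4, -1/2), value = -5/8
Game value = -5/8

-5/8


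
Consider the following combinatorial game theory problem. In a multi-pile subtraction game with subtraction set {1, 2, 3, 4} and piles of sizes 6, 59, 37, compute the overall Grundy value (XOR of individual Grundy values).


Subtraction set: {1, 2, 3, 4}
For this subtraction set, G(n) = n mod 5 (period = max + 1 = 5).
Pile 1 (size 6): G(6) = 6 mod 5 = 1
Pile 2 (size 59): G(59) = 59 mod 5 = 4
Pile 3 (size 37): G(37) = 37 mod 5 = 2
Total Grundy value = XOR of all: 1 XOR 4 XOR 2 = 7

7


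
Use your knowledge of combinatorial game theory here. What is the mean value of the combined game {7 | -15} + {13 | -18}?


G1 = {7 | -15}, G2 = {13 | -18}
Each is a switch {a | b} with numbers a > b; its mean value is (a + b)/2, and mean value is additive over game sums: m(G1 + G2) = m(G1) + m(G2).
Mean of G1 = (7 + (-15))/2 = -8/2 = -4
Mean of G2 = (13 + (-18))/2 = -5/2 = -5/2
Mean of G1 + G2 = -4 + -5/2 = -13/2

-13/2


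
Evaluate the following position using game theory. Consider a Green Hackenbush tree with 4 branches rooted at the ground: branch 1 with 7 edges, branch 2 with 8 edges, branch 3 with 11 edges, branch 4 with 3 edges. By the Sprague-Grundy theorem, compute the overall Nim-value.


The tree has 4 branches from the ground vertex.
In Green Hackenbush, the Nim-value of a simple path of length k is k.
Branch 1: length 7, Nim-value = 7
Branch 2: length 8, Nim-value = 8
Branch 3: length 11, Nim-value = 11
Branch 4: length 3, Nim-value = 3
Total Nim-value = XOR of all branch values:
0 XOR 7 = 7
7 XOR 8 = 15
15 XOR 11 = 4
4 XOR 3 = 7
Nim-value of the tree = 7

7


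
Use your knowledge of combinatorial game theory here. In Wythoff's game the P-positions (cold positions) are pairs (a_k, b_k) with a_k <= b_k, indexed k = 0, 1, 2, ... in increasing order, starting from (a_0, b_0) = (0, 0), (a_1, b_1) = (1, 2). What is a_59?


By Wythoff's theorem, a_k = floor(k * phi) and b_k = floor(k * phi^2) = a_k + k, where phi = (1 + sqrt(5))/2 is the golden ratio.
phi = (1 + sqrt(5))/2 = 1.618034
k = 59
k * phi = 59 * 1.618034 = 95.464005
a_59 = floor(k * phi) = 95

95


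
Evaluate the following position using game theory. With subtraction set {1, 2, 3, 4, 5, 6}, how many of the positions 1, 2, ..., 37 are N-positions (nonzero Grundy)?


Subtraction set S = {1, 2, 3, 4, 5, 6}, so G(n) = n mod 7.
G(n) = 0 when n is a multiple of 7.
Multiples of 7 in [1, 37]: 5
N-positions (nonzero Grundy) = 37 - 5 = 32

32


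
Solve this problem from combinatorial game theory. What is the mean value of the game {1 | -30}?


Game = {1 | -30}, a switch {a | b} with numbers a > b.
Its thermograph has left wall a - t and right wall b + t, which meet at t = (a - b)/2, where both equal (a + b)/2. So the mast (mean value) is at (a + b)/2.
Mean = (1 + (-30))/2 = -29/2 = -29/2

-29/2


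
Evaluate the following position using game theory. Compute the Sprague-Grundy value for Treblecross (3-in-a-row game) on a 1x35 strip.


Treblecross: place X on empty cells; 3-in-a-row wins.
Playing within two cells of an existing X lets the opponent win at once, so sensible play treats the cells i-2..i+2 around each X as dead. The player left with no safe cell loses, so this is a normal-play take-away game on strips of safe cells.
Placing X at cell i (0-indexed) of a strip of k safe cells leaves independent strips of sizes max(0, i-2) and max(0, k-i-3). Hence G(k) = mex{ G(max(0,i-2)) XOR G(max(0,k-i-3)) : 0 <= i < k }, with G(0) = 0.
G(1): splits (0,0):0^0=0 -> mex({0}) = 1
G(2): splits (0,0):0^0=0 -> mex({0}) = 1
G(3): splits (0,0):0^0=0 -> mex({0}) = 1
G(4): splits (0,1):0^1=1 (0,0):0^0=0 -> mex({0, 1}) = 2
G(5): splits (0,2):0^1=1 (0,1):0^1=1 (0,0):0^0=0 -> mex({0, 1}) = 2
G(6) = mex({1}) = 0
G(7) = mex({0, 1, 2}) = 3
G(8) = mex({0, 1, 2}) = 3
G(9) = mex({0, 2}) = 1
G(10) = mex({0, 2, 3}) = 1
G(11) = mex({0, 3}) = 1
G(12) = mex({1, 3}) = 0
G(13) = mex({0, 1, 2, 3}) = 4
G(14) = mex({0, 1, 2}) = 3
G(15) = mex({0, 1, 2}) = 3
G(16) = mex({0, 1, 2, 4}) = 3
G(17) = mex({0, 1, 3, 4}) = 2
G(18) = mex({0, 1, 3, 4}) = 2
G(19) = mex({0, 1, 3, 5}) = 2
G(20) = mex({0, 1, 2, 3, 5}) = 4
G(21) = mex({0, 1, 2, 3, 5}) = 4
G(22) = mex({1, 2, 6}) = 0
G(23) = mex({0, 1, 2, 3, 4, 6}) = 5
G(24) = mex({0, 1, 2, 3, 4}) = 5
G(25) = mex({0, 1, 3, 4, 7}) = 2
G(26) = mex({0, 1, 3, 4, 5, 7}) = 2
G(27) = mex({0, 1, 3, 5}) = 2
G(28) = mex({0, 1, 2, 5}) = 3
G(29) = mex({0, 1, 2, 4, 5, 6}) = 3
G(30) = mex({1, 2, 4, 6}) = 0
G(31) = mex({0, 1, 2, 3, 4, 6}) = 5
G(32) = mex({1, 2, 3, 4, 7}) = 0
G(33) = mex({0, 3, 7}) = 1
G(34) = mex({0, 2, 3, 5, 7}) = 1
G(35) = mex({0, 2, 3, 5, 6}) = 1
Therefore G(35) = 1.

1


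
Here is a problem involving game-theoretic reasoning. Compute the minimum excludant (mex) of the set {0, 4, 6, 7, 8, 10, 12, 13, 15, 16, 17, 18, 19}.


Set = {0, 4, 6, 7, 8, 10, 12, 13, 15, 16, 17, 18, 19}
0 is in the set.
1 is NOT in the set. This is the mex.
mex = 1

1


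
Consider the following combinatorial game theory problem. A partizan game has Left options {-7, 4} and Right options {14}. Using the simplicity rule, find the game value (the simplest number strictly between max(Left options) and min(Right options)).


Left options: {-7, 4}, max = 4
Right options: {14}, min = 14
All options are numbers and max(Left) < min(Right), so by the simplicity theorem the value is the simplest (earliest-born) number strictly between 4 and 14.
Integers 5 through 13 all lie strictly between 4 and 14.
Among integers, the simplest (lowest birthday = smallest |n|; 0 is born on day 0, +-n on day n) is 5.
No non-integer in the interval can be simpler: if x is a non-integer in the interval, then floor(x) or ceil(x) also lies in the interval (the interval contains an integer), and both are proper prefixes of x's sign expansion, i.e. born earlier. So the game value is 5.
Game value = 5

5


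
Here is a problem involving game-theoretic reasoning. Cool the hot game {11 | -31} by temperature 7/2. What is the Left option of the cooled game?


Original game: {11 | -31} (a switch {a | b} with a > b).
Cooling by t (for t below the temperature (a - b)/2 = 21) taxes each move by t: {a | b} cooled by t is {a - t | b + t}.
Cooling amount: t = 7/2
Cooled Left option: 11 - 7/2 = 15/2
Cooled Right option: -31 + 7/2 = -55/2
Cooled game: {15/2 | -55/2}
Left option = 15/2

15/2


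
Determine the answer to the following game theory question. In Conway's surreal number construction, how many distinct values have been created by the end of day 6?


Day 0: {|} = 0 is born. Count = 1.
Day n: the number of surreal numbers born by day n is 2^(n+1) - 1.
By day 0: 2^1 - 1 = 1
By day 1: 2^2 - 1 = 3
By day 2: 2^3 - 1 = 7
By day 3: 2^4 - 1 = 15
By day 4: 2^5 - 1 = 31
By day 5: 2^6 - 1 = 63
By day 6: 2^7 - 1 = 127
By day 6: 127 surreal numbers.

127


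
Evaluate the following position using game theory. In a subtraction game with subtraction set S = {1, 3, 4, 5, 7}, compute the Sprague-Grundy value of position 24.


The subtraction set is S = {1, 3, 4, 5, 7}.
G(k) = mex{ G(k - s) : s in S, s <= k }. We compute iteratively: G(0) = 0.
G(1) = mex({0}) = 1
G(2) = mex({1}) = 0
G(3) = mex({0}) = 1
G(4) = mex({0, 1}) = 2
G(5) = mex({0, 1, 2}) = 3
G(6) = mex({0, 1, 3}) = 2
G(7) = mex({0, 1, 2}) = 3
G(8) = mex({1, 2, 3}) = 0
G(9) = mex({0, 2, 3}) = 1
G(10) = mex({1, 2, 3}) = 0
G(11) = mex({0, 2, 3}) = 1
G(12) = mex({0, 1, 3}) = 2
G(13) = mex({0, 1, 2}) = 3
G(14) = mex({0, 1, 3}) = 2
Observe that G(8)..G(14) = 0, 1, 0, 1, 2, 3, 2 repeats G(0)..G(6) = 0, 1, 0, 1, 2, 3, 2.
For k >= max(S) = 7, G(k) is determined by the previous 7 values G(k-7)..G(k-1); a window of 7 consecutive values has recurred shifted by 8, so by induction G(k + 8) = G(k) for all k >= 0: the sequence is periodic from the start with period 8.
One period: G(0..7) = 0, 1, 0, 1, 2, 3, 2, 3.
24 mod 8 = 0, so G(24) = G(0) = 0.

0


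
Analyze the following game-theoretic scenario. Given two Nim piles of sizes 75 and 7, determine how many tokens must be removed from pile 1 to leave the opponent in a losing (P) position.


Piles: 75 and 7
Current XOR: 75 XOR 7 = 76 (non-zero, so this is an N-position).
To make the XOR zero, we need to find a move that balances the piles.
For pile 1 (size 75): target = 75 XOR 76 = 7
We reduce pile 1 from 75 to 7.
Tokens removed: 75 - 7 = 68
Verification: 7 XOR 7 = 0

68


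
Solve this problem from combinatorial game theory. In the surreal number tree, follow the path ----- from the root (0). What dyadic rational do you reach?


Sign expansion: -----
Rule: track bounds (lo, hi), initially (-inf, +inf). On '+', the current value becomes lo and we move to the simplest number in (value, hi): value + 1 if hi = +inf, otherwise the midpoint (value + hi)/2. On '-', the current value becomes hi and we move to value - 1 if lo = -inf, otherwise the midpoint (lo + value)/2.
Start at 0.
Step 1: sign = -, move left. Bounds: (-inf, 0). Value = -1
Step 2: sign = -, move left. Bounds: (-inf, -1). Value = -2
Step 3: sign = -, move left. Bounds: (-inf, -2). Value = -3
Step 4: sign = -, move left. Bounds: (-inf, -3). Value = -4
Step 5: sign = -, move left. Bounds: (-inf, -4). Value = -5
The surreal number with sign expansion ----- is -5.

-5


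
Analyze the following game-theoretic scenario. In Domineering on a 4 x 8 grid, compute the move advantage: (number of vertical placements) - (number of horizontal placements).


Board is 4 x 8 (rows x cols).
Left (vertical) placements: (rows-1) * cols = 3 * 8 = 24
Right (horizontal) placements: rows * (cols-1) = 4 * 7 = 28
Advantage = Left - Right = 24 - 28 = -4

-4


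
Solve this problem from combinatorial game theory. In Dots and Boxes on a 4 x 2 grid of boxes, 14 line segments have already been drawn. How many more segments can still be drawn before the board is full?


Grid: 4 x 2 boxes, i.e. 5 rows and 3 columns of dots.
Horizontal edges: (rows + 1) * cols = 5 * 2 = 10
Vertical edges: rows * (cols + 1) = 4 * 3 = 12
Total edges: 10 + 12 = 22
Edges drawn: 14
Remaining: 22 - 14 = 8

8


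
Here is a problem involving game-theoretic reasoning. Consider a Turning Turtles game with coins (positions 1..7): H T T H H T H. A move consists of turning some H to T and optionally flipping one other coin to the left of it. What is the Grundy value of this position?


Coins: H T T H H T H
Key fact: a single head at position k behaves exactly like a Nim heap of size k (turning it to T and optionally flipping a coin at j < k corresponds to moving the heap from k to j, or to 0), and heads combine as a disjunctive sum (two heads at the same place would cancel, matching j XOR j = 0). So the Nim-value is the XOR of the 1-indexed positions of the heads.
Face-up positions (1-indexed): [1, 4, 5, 7]
XOR 0 with 1: 0 XOR 1 = 1
XOR 1 with 4: 1 XOR 4 = 5
XOR 5 with 5: 5 XOR 5 = 0
XOR 0 with 7: 0 XOR 7 = 7
Nim-value = 7

7


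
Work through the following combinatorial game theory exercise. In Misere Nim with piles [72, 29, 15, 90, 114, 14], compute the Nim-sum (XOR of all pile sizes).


We need the XOR (exclusive or) of all pile sizes.
After XOR-ing pile 1 (size 72): 0 XOR 72 = 72
After XOR-ing pile 2 (size 29): 72 XOR 29 = 85
After XOR-ing pile 3 (size 15): 85 XOR 15 = 90
After XOR-ing pile 4 (size 90): 90 XOR 90 = 0
After XOR-ing pile 5 (size 114): 0 XOR 114 = 114
After XOR-ing pile 6 (size 14): 114 XOR 14 = 124
The Nim-value of this position is 124.

124


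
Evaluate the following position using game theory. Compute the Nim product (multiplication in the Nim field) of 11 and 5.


Nim multiplication is bilinear over XOR: (u XOR v) * w = (u*w) XOR (v*w).
So we split each operand into its bit components and XOR the pairwise Nim products.
11 = 1 + 2 + 8 (as XOR of powers of 2).
5 = 1 + 4 (as XOR of powers of 2).
Using the standard Nim-product table on single bits:
  2*2 = 3,   2*4 = 8,   2*8 = 12,
  4*4 = 6,   4*8 = 11,  8*8 = 13,
and  1*x = x (identity), k*l = l*k (commutative).
Pairwise Nim products:
  1 * 1 = 1
  1 * 4 = 4
  2 * 1 = 2
  2 * 4 = 8
  8 * 1 = 8
  8 * 4 = 11
XOR them: 1 XOR 4 XOR 2 XOR 8 XOR 8 XOR 11 = 12.
Result: 11 * 5 = 12 (in Nim).

12


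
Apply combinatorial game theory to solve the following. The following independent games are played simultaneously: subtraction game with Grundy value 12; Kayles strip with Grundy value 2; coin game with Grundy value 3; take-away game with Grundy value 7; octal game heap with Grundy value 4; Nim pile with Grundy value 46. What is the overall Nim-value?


By the Sprague-Grundy theorem, the Grundy value of a sum of games is the XOR of individual Grundy values.
subtraction game: Grundy value = 12. Running XOR: 0 XOR 12 = 12
Kayles strip: Grundy value = 2. Running XOR: 12 XOR 2 = 14
coin game: Grundy value = 3. Running XOR: 14 XOR 3 = 13
take-away game: Grundy value = 7. Running XOR: 13 XOR 7 = 10
octal game heap: Grundy value = 4. Running XOR: 10 XOR 4 = 14
Nim pile: Grundy value = 46. Running XOR: 14 XOR 46 = 32
The combined Grundy value is 32.

32


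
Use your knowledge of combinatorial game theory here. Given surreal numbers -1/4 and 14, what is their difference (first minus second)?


x = -1/4, y = 14
Converting to common denominator: 4
x = -1/4, y = 56/4
x - y = -1/4 - 14 = -57/4

-57/4


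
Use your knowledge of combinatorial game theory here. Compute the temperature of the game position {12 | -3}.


The game is {12 | -3}, a switch {a | b} with numbers a > b.
Cooling {a | b} by t gives {a - t | b + t}, which stops being hot when a - t = b + t, i.e. at t = (a - b)/2. So the temperature of a switch is (a - b)/2.
Temperature = (Left option - Right option) / 2
= (12 - (-3)) / 2
= 15 / 2
= 15/2

15/2


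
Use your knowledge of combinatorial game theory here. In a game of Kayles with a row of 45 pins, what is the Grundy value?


Kayles: a move removes 1 or 2 adjacent pins from a contiguous row.
Removing pins from a row of k leaves two independent rows (a, b) with a + b = k - 1 (one pin) or a + b = k - 2 (two pins); an end removal gives a = 0.
By Sprague-Grundy, G(k) = mex{ G(a) XOR G(b) } over all these splits. G(0) = 0.
G(1): splits (0,0):0^0=0 -> mex({0}) = 1
G(2): splits (0,1):0^1=1 (0,0):0^0=0 -> mex({0, 1}) = 2
G(3): splits (0,2):0^2=2 (1,1):1^1=0 (0,1):0^1=1 -> mex({0, 1, 2}) = 3
G(4): splits (0,3):0^3=3 (1,2):1^2=3 (0,2):0^2=2 (1,1):1^1=0 -> mex({0, 2, 3}) = 1
G(5): splits (0,4):0^1=1 (1,3):1^3=2 (2,2):2^2=0 (0,3):0^3=3 (1,2):1^2=3 -> mex({0, 1, 2, 3}) = 4
G(6) = mex({0, 1, 2, 4}) = 3
G(7) = mex({0, 1, 3, 4, 5}) = 2
G(8) = mex({0, 2, 3, 5, 6}) = 1
G(9) = mex({0, 1, 2, 3, 6, 7}) = 4
G(10) = mex({0, 1, 3, 4, 5, 7}) = 2
G(11) = mex({0, 1, 2, 3, 4, 5}) = 6
G(12) = mex({0, 1, 2, 3, 5, 6, 7}) = 4
G(13) = mex({0, 2, 3, 4, 6, 7}) = 1
G(14) = mex({0, 1, 4, 5, 6, 7}) = 2
G(15) = mex({0, 1, 2, 3, 4, 5, 6}) = 7
G(16) = mex({0, 2, 3, 5, 6, 7}) = 1
G(17) = mex({0, 1, 2, 3, 5, 6, 7}) = 4
G(18) = mex({0, 1, 2, 4, 5, 6}) = 3
G(19) = mex({0, 1, 3, 4, 5, 7}) = 2
G(20) = mex({0, 2, 3, 4, 5, 6, 7}) = 1
G(21) = mex({0, 1, 2, 3, 5, 6, 7}) = 4
G(22) = mex({0, 1, 2, 3, 4, 5, 7}) = 6
G(23) = mex({0, 1, 2, 3, 4, 5, 6}) = 7
G(24) = mex({0, 1, 2, 3, 5, 6, 7}) = 4
G(25) = mex({0, 2, 3, 4, 6, 7}) = 1
G(26) = mex({0, 1, 3, 4, 5, 6, 7}) = 2
G(27) = mex({0, 1, 2, 3, 4, 5, 6, 7}) = 8
G(28) = mex({0, 1, 2, 3, 4, 6, 7, 8}) = 5
G(29) = mex({0, 1, 2, 3, 5, 6, 7, 8, 9}) = 4
G(30) = mex({0, 1, 2, 3, 4, 5, 6, 9, 10}) = 7
G(31) = mex({0, 1, 3, 4, 5, 7, 10, 11}) = 2
G(32) = mex({0, 2, 3, 4, 5, 6, 7, 9, 11}) = 1
G(33) = mex({0, 1, 2, 3, 4, 5, 6, 7, 9, 12}) = 8
G(34) = mex({0, 1, 2, 3, 4, 5, 7, 8, 11, 12}) = 6
G(35) = mex({0, 1, 2, 3, 4, 5, 6, 8, 9, 10, 11}) = 7
G(36) = mex({0, 1, 2, 3, 5, 6, 7, 9, 10}) = 4
G(37) = mex({0, 2, 3, 4, 6, 7, 9, 10, 11, 12}) = 1
G(38) = mex({0, 1, 3, 4, 5, 6, 7, 9, 10, 11, 12}) = 2
G(39) = mex({0, 1, 2, 4, 5, 6, 7, 9, 10, 12, 14}) = 3
G(40) = mex({0, 2, 3, 4, 6, 7, 11, 12, 14}) = 1
G(41) = mex({0, 1, 2, 3, 5, 6, 7, 9, 10, 11, 12}) = 4
G(42) = mex({0, 1, 2, 3, 4, 5, 6, 9, 10}) = 7
G(43) = mex({0, 1, 3, 4, 5, 7, 9, 10, 12, 15}) = 2
G(44) = mex({0, 2, 3, 4, 5, 6, 7, 9, 10, 12, 15}) = 1
G(45) = mex({0, 1, 2, 3, 4, 5, 6, 7, 9, 10, 12, 14}) = 8
Therefore G(45) = 8.

8


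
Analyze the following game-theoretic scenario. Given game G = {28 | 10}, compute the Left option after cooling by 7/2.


Original game: {28 | 10} (a switch {a | b} with a > b).
Cooling by t (for t below the temperature (a - b)/2 = 9) taxes each move by t: {a | b} cooled by t is {a - t | b + t}.
Cooling amount: t = 7/2
Cooled Left option: 28 - 7/2 = 49/2
Cooled Right option: 10 + 7/2 = 27/2
Cooled game: {49/2 | 27/2}
Left option = 49/2

49/2


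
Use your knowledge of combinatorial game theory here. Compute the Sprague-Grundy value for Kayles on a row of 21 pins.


Kayles: a move removes 1 or 2 adjacent pins from a contiguous row.
Removing pins from a row of k leaves two independent rows (a, b) with a + b = k - 1 (one pin) or a + b = k - 2 (two pins); an end removal gives a = 0.
By Sprague-Grundy, G(k) = mex{ G(a) XOR G(b) } over all these splits. G(0) = 0.
G(1): splits (0,0):0^0=0 -> mex({0}) = 1
G(2): splits (0,1):0^1=1 (0,0):0^0=0 -> mex({0, 1}) = 2
G(3): splits (0,2):0^2=2 (1,1):1^1=0 (0,1):0^1=1 -> mex({0, 1, 2}) = 3
G(4): splits (0,3):0^3=3 (1,2):1^2=3 (0,2):0^2=2 (1,1):1^1=0 -> mex({0, 2, 3}) = 1
G(5): splits (0,4):0^1=1 (1,3):1^3=2 (2,2):2^2=0 (0,3):0^3=3 (1,2):1^2=3 -> mex({0, 1, 2, 3}) = 4
G(6) = mex({0, 1, 2, 4}) = 3
G(7) = mex({0, 1, 3, 4, 5}) = 2
G(8) = mex({0, 2, 3, 5, 6}) = 1
G(9) = mex({0, 1, 2, 3, 6, 7}) = 4
G(10) = mex({0, 1, 3, 4, 5, 7}) = 2
G(11) = mex({0, 1, 2, 3, 4, 5}) = 6
G(12) = mex({0, 1, 2, 3, 5, 6, 7}) = 4
G(13) = mex({0, 2, 3, 4, 6, 7}) = 1
G(14) = mex({0, 1, 4, 5, 6, 7}) = 2
G(15) = mex({0, 1, 2, 3, 4, 5, 6}) = 7
G(16) = mex({0, 2, 3, 5, 6, 7}) = 1
G(17) = mex({0, 1, 2, 3, 5, 6, 7}) = 4
G(18) = mex({0, 1, 2, 4, 5, 6}) = 3
G(19) = mex({0, 1, 3, 4, 5, 7}) = 2
G(20) = mex({0, 2, 3, 4, 5, 6, 7}) = 1
G(21) = mex({0, 1, 2, 3, 5, 6, 7}) = 4
Therefore G(21) = 4.

4


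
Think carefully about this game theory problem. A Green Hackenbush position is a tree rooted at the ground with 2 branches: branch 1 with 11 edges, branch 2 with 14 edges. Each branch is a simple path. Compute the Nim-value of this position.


The tree has 2 branches from the ground vertex.
In Green Hackenbush, the Nim-value of a simple path of length k is k.
Branch 1: length 11, Nim-value = 11
Branch 2: length 14, Nim-value = 14
Total Nim-value = XOR of all branch values:
0 XOR 11 = 11
11 XOR 14 = 5
Nim-value of the tree = 5

5


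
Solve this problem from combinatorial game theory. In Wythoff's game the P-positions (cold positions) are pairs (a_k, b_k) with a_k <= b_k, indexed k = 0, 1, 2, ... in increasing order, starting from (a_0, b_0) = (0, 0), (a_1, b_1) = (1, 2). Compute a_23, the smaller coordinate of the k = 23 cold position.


By Wythoff's theorem, a_k = floor(k * phi) and b_k = floor(k * phi^2) = a_k + k, where phi = (1 + sqrt(5))/2 is the golden ratio.
phi = (1 + sqrt(5))/2 = 1.618034
k = 23
k * phi = 23 * 1.618034 = 37.214782
a_23 = floor(k * phi) = 37

37


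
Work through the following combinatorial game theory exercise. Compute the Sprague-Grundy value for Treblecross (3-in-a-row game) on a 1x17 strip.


Treblecross: place X on empty cells; 3-in-a-row wins.
Playing within two cells of an existing X lets the opponent win at once, so sensible play treats the cells i-2..i+2 around each X as dead. The player left with no safe cell loses, so this is a normal-play take-away game on strips of safe cells.
Placing X at cell i (0-indexed) of a strip of k safe cells leaves independent strips of sizes max(0, i-2) and max(0, k-i-3). Hence G(k) = mex{ G(max(0,i-2)) XOR G(max(0,k-i-3)) : 0 <= i < k }, with G(0) = 0.
G(1): splits (0,0):0^0=0 -> mex({0}) = 1
G(2): splits (0,0):0^0=0 -> mex({0}) = 1
G(3): splits (0,0):0^0=0 -> mex({0}) = 1
G(4): splits (0,1):0^1=1 (0,0):0^0=0 -> mex({0, 1}) = 2
G(5): splits (0,2):0^1=1 (0,1):0^1=1 (0,0):0^0=0 -> mex({0, 1}) = 2
G(6) = mex({1}) = 0
G(7) = mex({0, 1, 2}) = 3
G(8) = mex({0, 1, 2}) = 3
G(9) = mex({0, 2}) = 1
G(10) = mex({0, 2, 3}) = 1
G(11) = mex({0, 3}) = 1
G(12) = mex({1, 3}) = 0
G(13) = mex({0, 1, 2, 3}) = 4
G(14) = mex({0, 1, 2}) = 3
G(15) = mex({0, 1, 2}) = 3
G(16) = mex({0, 1, 2, 4}) = 3
G(17) = mex({0, 1, 3, 4}) = 2
Therefore G(17) = 2.

2


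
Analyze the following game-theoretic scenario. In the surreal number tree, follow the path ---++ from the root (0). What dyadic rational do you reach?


Sign expansion: ---++
Rule: track bounds (lo, hi), initially (-inf, +inf). On '+', the current value becomes lo and we move to the simplest number in (value, hi): value + 1 if hi = +inf, otherwise the midpoint (value + hi)/2. On '-', the current value becomes hi and we move to value - 1 if lo = -inf, otherwise the midpoint (lo + value)/2.
Start at 0.
Step 1: sign = -, move left. Bounds: (-inf, 0). Value = -1
Step 2: sign = -, move left. Bounds: (-inf, -1). Value = -2
Step 3: sign = -, move left. Bounds: (-inf, -2). Value = -3
Step 4: sign = +, move right. Bounds: (-3, -2). Value = -5/2
Step 5: sign = +, move right. Bounds: (-5/2, -2). Value = -9/4
The surreal number with sign expansion ---++ is -9/4.

-9/4


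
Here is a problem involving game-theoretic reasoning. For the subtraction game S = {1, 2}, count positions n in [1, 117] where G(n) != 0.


Subtraction set S = {1, 2}, so G(n) = n mod 3.
G(n) = 0 when n is a multiple of 3.
Multiples of 3 in [1, 117]: 39
N-positions (nonzero Grundy) = 117 - 39 = 78

78


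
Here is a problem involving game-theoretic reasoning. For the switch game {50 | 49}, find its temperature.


The game is {50 | 49}, a switch {a | b} with numbers a > b.
Cooling {a | b} by t gives {a - t | b + t}, which stops being hot when a - t = b + t, i.e. at t = (a - b)/2. So the temperature of a switch is (a - b)/2.
Temperature = (Left option - Right option) / 2
= (50 - (49)) / 2
= 1 / 2
= 1/2

1/2


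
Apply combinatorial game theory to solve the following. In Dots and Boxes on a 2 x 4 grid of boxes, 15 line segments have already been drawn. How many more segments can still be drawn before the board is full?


Grid: 2 x 4 boxes, i.e. 3 rows and 5 columns of dots.
Horizontal edges: (rows + 1) * cols = 3 * 4 = 12
Vertical edges: rows * (cols + 1) = 2 * 5 = 10
Total edges: 12 + 10 = 22
Edges drawn: 15
Remaining: 22 - 15 = 7

7


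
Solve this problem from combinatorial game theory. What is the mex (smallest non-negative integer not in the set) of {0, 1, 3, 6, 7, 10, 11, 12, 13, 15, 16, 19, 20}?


Set = {0, 1, 3, 6, 7, 10, 11, 12, 13, 15, 16, 19, 20}
0 is in the set.
1 is in the set.
2 is NOT in the set. This is the mex.
mex = 2

2


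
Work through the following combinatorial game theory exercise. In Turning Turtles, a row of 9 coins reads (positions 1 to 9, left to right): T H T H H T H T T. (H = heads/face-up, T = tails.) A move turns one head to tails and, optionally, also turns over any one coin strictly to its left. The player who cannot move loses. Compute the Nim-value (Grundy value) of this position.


Coins: T H T H H T H T T
Key fact: a single head at position k behaves exactly like a Nim heap of size k (turning it to T and optionally flipping a coin at j < k corresponds to moving the heap from k to j, or to 0), and heads combine as a disjunctive sum (two heads at the same place would cancel, matching j XOR j = 0). So the Nim-value is the XOR of the 1-indexed positions of the heads.
Face-up positions (1-indexed): [2, 4, 5, 7]
XOR 0 with 2: 0 XOR 2 = 2
XOR 2 with 4: 2 XOR 4 = 6
XOR 6 with 5: 6 XOR 5 = 3
XOR 3 with 7: 3 XOR 7 = 4
Nim-value = 4

4


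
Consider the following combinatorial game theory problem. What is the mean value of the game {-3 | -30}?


Game = {-3 | -30}, a switch {a | b} with numbers a > b.
Its thermograph has left wall a - t and right wall b + t, which meet at t = (a - b)/2, where both equal (a + b)/2. So the mast (mean value) is at (a + b)/2.
Mean = (-3 + (-30))/2 = -33/2 = -33/2

-33/2
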